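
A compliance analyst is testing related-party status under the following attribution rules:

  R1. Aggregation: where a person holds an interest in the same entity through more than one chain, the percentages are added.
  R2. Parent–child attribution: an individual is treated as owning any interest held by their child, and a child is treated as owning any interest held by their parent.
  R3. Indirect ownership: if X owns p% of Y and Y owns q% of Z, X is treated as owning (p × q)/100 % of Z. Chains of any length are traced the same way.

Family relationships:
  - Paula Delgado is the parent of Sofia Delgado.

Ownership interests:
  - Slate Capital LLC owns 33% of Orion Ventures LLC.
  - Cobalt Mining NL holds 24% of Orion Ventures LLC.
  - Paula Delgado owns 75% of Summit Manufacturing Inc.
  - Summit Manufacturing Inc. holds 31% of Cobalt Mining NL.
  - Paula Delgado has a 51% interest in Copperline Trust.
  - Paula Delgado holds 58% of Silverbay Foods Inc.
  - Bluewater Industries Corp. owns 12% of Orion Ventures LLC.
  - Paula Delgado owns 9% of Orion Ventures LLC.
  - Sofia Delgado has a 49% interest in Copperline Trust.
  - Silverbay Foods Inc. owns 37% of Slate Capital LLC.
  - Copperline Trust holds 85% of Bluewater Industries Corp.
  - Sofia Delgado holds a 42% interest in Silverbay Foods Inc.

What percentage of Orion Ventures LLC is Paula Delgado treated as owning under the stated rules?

By parent–child attribution (R2), Paula Delgado is treated as also owning Sofia Delgado's interest in Copperline Trust, giving 51% + 49% = 100%.
By parent–child attribution (R2), Paula Delgado is treated as also owning Sofia Delgado's interest in Silverbay Foods Inc, giving 58% + 42% = 100%.
Chain via Copperline Trust → Bluewater Industries Corp. (R3): 100% × 85% × 12% = 10.2% of Orion Ventures LLC.
Chain via Silverbay Foods Inc. → Slate Capital LLC (R3): 100% × 37% × 33% = 12.21% of Orion Ventures LLC.
Chain via Summit Manufacturing Inc. → Cobalt Mining NL (R3): 75% × 31% × 24% = 5.58% of Orion Ventures LLC.
Direct interest in Orion Ventures LLC: 9%.
Aggregating (R1): 10.2% + 12.21% + 5.58% + 9% = 36.99%.

36.99%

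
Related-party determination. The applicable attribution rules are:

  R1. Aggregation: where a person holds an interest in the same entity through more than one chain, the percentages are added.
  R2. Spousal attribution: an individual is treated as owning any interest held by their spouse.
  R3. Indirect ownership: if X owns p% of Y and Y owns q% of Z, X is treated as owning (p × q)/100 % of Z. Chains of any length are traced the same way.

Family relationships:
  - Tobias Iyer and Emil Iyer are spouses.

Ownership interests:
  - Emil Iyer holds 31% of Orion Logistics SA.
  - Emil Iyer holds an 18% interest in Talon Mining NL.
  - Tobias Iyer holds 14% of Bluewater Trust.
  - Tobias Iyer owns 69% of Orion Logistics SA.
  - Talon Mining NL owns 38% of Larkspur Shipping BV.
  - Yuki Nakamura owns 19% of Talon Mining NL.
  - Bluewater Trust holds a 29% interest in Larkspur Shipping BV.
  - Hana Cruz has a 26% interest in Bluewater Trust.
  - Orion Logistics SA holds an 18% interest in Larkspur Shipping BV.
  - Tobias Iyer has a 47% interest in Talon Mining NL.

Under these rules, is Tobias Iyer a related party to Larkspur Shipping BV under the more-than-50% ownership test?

No

By spousal attribution (R2), Tobias Iyer is treated as also owning Emil Iyer's interest in Talon Mining NL, giving 47% + 18% = 65%.
By spousal attribution (R2), Tobias Iyer is treated as also owning Emil Iyer's interest in Orion Logistics SA, giving 69% + 31% = 100%.
Chain via Talon Mining NL (R3): 65% × 38% = 24.7% of Larkspur Shipping BV.
Chain via Orion Logistics SA (R3): 100% × 18% = 18% of Larkspur Shipping BV.
Chain via Bluewater Trust (R3): 14% × 29% = 4.06% of Larkspur Shipping BV.
Aggregating (R1): 24.7% + 18% + 4.06% = 46.76%.
46.76% does not exceed the 50% threshold, so Tobias is not a related party to Larkspur Shipping BV.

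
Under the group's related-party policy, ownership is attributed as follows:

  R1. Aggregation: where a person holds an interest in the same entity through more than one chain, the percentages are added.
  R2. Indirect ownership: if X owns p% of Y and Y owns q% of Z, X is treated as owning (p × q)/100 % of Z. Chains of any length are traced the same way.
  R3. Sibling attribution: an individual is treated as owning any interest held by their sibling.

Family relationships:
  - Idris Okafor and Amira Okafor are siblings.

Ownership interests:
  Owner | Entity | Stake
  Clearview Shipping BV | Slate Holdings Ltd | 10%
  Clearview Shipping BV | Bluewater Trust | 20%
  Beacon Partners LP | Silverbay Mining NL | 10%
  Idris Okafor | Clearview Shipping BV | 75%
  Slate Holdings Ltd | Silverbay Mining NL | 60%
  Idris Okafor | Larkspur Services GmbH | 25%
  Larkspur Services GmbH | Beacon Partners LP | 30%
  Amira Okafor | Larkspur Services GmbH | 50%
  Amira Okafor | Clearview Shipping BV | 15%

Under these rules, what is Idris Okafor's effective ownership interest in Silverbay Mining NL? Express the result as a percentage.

By sibling attribution (R3), Idris Okafor is treated as also owning Amira Okafor's interest in Larkspur Services GmbH, giving 25% + 50% = 75%.
By sibling attribution (R3), Idris Okafor is treated as also owning Amira Okafor's interest in Clearview Shipping BV, giving 75% + 15% = 90%.
Chain via Larkspur Services GmbH → Beacon Partners LP (R2): 75% × 30% × 10% = 2.25% of Silverbay Mining NL.
Chain via Clearview Shipping BV → Slate Holdings Ltd (R2): 90% × 10% × 60% = 5.4% of Silverbay Mining NL.
Aggregating (R1): 2.25% + 5.4% = 7.65%.

7.65%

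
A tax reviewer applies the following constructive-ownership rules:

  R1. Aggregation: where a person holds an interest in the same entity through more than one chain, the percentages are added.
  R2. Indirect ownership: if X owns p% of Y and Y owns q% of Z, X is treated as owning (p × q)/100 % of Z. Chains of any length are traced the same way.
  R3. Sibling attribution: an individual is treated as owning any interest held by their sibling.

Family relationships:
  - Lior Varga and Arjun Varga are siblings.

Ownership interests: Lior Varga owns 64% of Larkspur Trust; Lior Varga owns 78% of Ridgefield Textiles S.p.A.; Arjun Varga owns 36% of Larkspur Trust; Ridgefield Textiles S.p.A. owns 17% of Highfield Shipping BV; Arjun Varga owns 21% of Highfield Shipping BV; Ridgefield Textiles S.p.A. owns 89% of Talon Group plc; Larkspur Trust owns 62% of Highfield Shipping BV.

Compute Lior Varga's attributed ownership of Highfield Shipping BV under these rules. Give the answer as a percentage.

By sibling attribution (R3), Lior Varga is treated as also owning Arjun Varga's interest in Larkspur Trust, giving 64% + 36% = 100%.
By sibling attribution (R3), Lior Varga is treated as owning Arjun Varga's 21% interest in Highfield Shipping BV.
Chain via Ridgefield Textiles S.p.A. (R2): 78% × 17% = 13.26% of Highfield Shipping BV.
Chain via Larkspur Trust (R2): 100% × 62% = 62% of Highfield Shipping BV.
Direct interest in Highfield Shipping BV: 21%.
Aggregating (R1): 13.26% + 62% + 21% = 96.26%.

96.26%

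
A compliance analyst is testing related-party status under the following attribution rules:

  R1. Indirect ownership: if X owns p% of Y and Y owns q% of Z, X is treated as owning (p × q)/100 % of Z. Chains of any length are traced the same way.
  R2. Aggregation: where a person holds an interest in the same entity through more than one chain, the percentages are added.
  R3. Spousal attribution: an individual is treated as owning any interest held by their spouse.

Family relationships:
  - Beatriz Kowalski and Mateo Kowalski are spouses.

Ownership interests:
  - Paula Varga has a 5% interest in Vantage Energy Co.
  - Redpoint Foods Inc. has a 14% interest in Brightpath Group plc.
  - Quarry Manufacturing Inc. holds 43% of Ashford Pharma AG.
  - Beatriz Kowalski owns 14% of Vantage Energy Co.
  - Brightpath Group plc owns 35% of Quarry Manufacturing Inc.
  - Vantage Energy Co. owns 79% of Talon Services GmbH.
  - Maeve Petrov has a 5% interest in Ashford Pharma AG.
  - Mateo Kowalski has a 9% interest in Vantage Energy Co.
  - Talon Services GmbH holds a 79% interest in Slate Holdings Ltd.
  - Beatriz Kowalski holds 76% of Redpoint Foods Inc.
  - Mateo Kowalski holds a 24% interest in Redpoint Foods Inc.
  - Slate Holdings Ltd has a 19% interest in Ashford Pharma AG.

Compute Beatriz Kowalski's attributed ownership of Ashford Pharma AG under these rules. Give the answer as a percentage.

4.834317%

By spousal attribution (R3), Beatriz Kowalski is treated as also owning Mateo Kowalski's interest in Vantage Energy Co, giving 14% + 9% = 23%.
By spousal attribution (R3), Beatriz Kowalski is treated as also owning Mateo Kowalski's interest in Redpoint Foods Inc, giving 76% + 24% = 100%.
Chain via Vantage Energy Co. → Talon Services GmbH → Slate Holdings Ltd (R1): 23% × 79% × 79% × 19% = 2.727317% of Ashford Pharma AG.
Chain via Redpoint Foods Inc. → Brightpath Group plc → Quarry Manufacturing Inc. (R1): 100% × 14% × 35% × 43% = 2.107% of Ashford Pharma AG.
Aggregating (R2): 2.727317% + 2.107% = 4.834317%.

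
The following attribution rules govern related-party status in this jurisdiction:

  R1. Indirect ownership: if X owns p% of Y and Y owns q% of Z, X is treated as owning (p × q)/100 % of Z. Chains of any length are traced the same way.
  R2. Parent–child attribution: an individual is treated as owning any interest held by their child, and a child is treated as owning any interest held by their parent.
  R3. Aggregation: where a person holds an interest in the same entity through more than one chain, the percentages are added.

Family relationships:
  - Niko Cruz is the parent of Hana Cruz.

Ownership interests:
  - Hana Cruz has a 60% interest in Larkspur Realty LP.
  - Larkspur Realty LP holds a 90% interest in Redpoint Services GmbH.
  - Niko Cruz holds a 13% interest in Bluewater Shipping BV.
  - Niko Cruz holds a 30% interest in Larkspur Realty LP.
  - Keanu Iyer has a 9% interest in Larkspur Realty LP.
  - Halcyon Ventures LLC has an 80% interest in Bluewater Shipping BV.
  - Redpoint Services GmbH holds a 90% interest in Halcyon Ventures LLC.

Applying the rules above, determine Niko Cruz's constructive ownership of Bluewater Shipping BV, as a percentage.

By parent–child attribution (R2), Niko Cruz is treated as also owning Hana Cruz's interest in Larkspur Realty LP, giving 30% + 60% = 90%.
Chain via Larkspur Realty LP → Redpoint Services GmbH → Halcyon Ventures LLC (R1): 90% × 90% × 90% × 80% = 58.32% of Bluewater Shipping BV.
Direct interest in Bluewater Shipping BV: 13%.
Aggregating (R3): 58.32% + 13% = 71.32%.

71.32%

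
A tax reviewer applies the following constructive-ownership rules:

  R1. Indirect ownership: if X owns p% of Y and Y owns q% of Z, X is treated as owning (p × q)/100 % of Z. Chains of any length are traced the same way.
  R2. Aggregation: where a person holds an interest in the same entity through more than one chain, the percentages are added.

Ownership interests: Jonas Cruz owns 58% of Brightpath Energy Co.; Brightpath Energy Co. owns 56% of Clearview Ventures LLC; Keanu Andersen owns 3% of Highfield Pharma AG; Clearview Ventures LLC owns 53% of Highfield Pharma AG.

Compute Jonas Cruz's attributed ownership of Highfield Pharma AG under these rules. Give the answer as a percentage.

Chain via Brightpath Energy Co. → Clearview Ventures LLC (R1): 58% × 56% × 53% = 17.2144% of Highfield Pharma AG.

17.2144%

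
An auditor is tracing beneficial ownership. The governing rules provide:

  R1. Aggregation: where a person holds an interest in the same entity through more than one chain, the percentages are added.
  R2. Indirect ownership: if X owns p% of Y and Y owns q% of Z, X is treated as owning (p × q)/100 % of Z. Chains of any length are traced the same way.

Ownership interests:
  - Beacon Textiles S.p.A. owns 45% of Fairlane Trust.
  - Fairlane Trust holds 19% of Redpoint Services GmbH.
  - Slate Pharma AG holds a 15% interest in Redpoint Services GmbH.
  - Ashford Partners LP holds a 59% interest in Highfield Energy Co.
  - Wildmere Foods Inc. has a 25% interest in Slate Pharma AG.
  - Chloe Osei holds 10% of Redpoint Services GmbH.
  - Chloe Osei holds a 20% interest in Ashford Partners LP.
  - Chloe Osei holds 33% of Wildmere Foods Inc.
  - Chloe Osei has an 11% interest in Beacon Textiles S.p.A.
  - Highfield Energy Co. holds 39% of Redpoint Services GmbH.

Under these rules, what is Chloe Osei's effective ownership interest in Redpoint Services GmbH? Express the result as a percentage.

16.78%

Chain via Beacon Textiles S.p.A. → Fairlane Trust (R2): 11% × 45% × 19% = 0.9405% of Redpoint Services GmbH.
Chain via Wildmere Foods Inc. → Slate Pharma AG (R2): 33% × 25% × 15% = 1.2375% of Redpoint Services GmbH.
Chain via Ashford Partners LP → Highfield Energy Co. (R2): 20% × 59% × 39% = 4.602% of Redpoint Services GmbH.
Direct interest in Redpoint Services GmbH: 10%.
Aggregating (R1): 0.9405% + 1.2375% + 4.602% + 10% = 16.78%.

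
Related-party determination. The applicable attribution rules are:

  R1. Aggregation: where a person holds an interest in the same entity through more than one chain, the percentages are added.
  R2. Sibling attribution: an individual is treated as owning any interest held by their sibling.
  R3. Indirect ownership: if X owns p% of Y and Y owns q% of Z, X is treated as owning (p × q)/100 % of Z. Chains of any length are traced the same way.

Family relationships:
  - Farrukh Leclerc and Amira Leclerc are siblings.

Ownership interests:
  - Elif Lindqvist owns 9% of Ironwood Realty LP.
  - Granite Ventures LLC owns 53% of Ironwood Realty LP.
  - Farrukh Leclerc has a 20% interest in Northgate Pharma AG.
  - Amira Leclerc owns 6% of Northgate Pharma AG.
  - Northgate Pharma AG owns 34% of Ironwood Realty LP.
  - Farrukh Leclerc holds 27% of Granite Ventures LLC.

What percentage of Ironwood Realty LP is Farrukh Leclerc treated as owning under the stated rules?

By sibling attribution (R2), Farrukh Leclerc is treated as also owning Amira Leclerc's interest in Northgate Pharma AG, giving 20% + 6% = 26%.
Chain via Granite Ventures LLC (R3): 27% × 53% = 14.31% of Ironwood Realty LP.
Chain via Northgate Pharma AG (R3): 26% × 34% = 8.84% of Ironwood Realty LP.
Aggregating (R1): 14.31% + 8.84% = 23.15%.

23.15%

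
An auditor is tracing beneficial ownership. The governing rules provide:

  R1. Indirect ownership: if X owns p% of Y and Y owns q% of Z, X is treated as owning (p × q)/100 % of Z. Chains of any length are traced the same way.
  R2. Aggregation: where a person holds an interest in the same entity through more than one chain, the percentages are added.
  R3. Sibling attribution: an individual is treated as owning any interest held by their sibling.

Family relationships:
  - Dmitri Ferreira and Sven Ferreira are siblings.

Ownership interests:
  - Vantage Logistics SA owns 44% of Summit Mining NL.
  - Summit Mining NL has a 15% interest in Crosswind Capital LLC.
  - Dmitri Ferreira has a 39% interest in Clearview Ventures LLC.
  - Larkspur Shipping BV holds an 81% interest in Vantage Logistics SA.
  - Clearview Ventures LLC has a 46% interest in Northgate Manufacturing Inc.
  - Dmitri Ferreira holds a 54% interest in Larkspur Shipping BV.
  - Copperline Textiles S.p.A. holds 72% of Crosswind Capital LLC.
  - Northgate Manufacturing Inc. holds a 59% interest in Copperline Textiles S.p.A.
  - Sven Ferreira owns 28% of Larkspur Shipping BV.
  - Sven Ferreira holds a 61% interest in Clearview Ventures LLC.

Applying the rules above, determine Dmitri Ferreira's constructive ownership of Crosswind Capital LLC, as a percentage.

23.92452%

By sibling attribution (R3), Dmitri Ferreira is treated as also owning Sven Ferreira's interest in Larkspur Shipping BV, giving 54% + 28% = 82%.
By sibling attribution (R3), Dmitri Ferreira is treated as also owning Sven Ferreira's interest in Clearview Ventures LLC, giving 39% + 61% = 100%.
Chain via Larkspur Shipping BV → Vantage Logistics SA → Summit Mining NL (R1): 82% × 81% × 44% × 15% = 4.38372% of Crosswind Capital LLC.
Chain via Clearview Ventures LLC → Northgate Manufacturing Inc. → Copperline Textiles S.p.A. (R1): 100% × 46% × 59% × 72% = 19.5408% of Crosswind Capital LLC.
Aggregating (R2): 4.38372% + 19.5408% = 23.92452%.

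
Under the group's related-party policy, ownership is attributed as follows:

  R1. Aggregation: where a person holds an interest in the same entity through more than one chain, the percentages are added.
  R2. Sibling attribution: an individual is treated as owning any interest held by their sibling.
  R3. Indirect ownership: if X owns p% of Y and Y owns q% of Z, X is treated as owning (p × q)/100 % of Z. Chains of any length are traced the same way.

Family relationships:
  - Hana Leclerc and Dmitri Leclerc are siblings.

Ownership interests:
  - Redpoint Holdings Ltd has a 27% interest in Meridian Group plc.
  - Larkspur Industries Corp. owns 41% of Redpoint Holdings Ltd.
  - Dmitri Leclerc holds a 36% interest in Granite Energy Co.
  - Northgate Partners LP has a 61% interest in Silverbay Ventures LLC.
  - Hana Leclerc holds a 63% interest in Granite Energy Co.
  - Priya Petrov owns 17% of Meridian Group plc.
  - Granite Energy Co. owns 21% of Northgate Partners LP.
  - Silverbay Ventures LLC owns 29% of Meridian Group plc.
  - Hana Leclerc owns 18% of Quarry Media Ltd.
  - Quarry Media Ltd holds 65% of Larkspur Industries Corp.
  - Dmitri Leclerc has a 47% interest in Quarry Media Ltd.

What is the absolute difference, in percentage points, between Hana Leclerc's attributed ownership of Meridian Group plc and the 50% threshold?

By sibling attribution (R2), Hana Leclerc is treated as also owning Dmitri Leclerc's interest in Quarry Media Ltd, giving 18% + 47% = 65%.
By sibling attribution (R2), Hana Leclerc is treated as also owning Dmitri Leclerc's interest in Granite Energy Co, giving 63% + 36% = 99%.
Chain via Quarry Media Ltd → Larkspur Industries Corp. → Redpoint Holdings Ltd (R3): 65% × 65% × 41% × 27% = 4.677075% of Meridian Group plc.
Chain via Granite Energy Co. → Northgate Partners LP → Silverbay Ventures LLC (R3): 99% × 21% × 61% × 29% = 3.677751% of Meridian Group plc.
Aggregating (R1): 4.677075% + 3.677751% = 8.354826%.
8.354826% falls short of the 50% threshold by 41.645174 percentage points.

41.645174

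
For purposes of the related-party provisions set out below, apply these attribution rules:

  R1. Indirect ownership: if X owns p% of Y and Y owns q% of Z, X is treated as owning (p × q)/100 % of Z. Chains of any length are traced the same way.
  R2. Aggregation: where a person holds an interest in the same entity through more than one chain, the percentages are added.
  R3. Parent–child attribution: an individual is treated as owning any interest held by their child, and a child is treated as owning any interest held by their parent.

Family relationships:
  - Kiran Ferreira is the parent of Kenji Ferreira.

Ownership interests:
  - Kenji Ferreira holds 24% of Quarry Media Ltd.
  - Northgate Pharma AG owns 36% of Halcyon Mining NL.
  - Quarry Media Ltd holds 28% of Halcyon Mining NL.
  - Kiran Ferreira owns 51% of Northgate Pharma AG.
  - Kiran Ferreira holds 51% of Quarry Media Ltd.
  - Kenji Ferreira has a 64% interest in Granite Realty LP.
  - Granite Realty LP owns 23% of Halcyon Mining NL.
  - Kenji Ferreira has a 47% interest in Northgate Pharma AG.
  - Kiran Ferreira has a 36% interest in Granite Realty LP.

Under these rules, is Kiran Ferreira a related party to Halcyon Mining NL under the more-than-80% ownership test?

By parent–child attribution (R3), Kiran Ferreira is treated as also owning Kenji Ferreira's interest in Granite Realty LP, giving 36% + 64% = 100%.
By parent–child attribution (R3), Kiran Ferreira is treated as also owning Kenji Ferreira's interest in Northgate Pharma AG, giving 51% + 47% = 98%.
By parent–child attribution (R3), Kiran Ferreira is treated as also owning Kenji Ferreira's interest in Quarry Media Ltd, giving 51% + 24% = 75%.
Chain via Granite Realty LP (R1): 100% × 23% = 23% of Halcyon Mining NL.
Chain via Northgate Pharma AG (R1): 98% × 36% = 35.28% of Halcyon Mining NL.
Chain via Quarry Media Ltd (R1): 75% × 28% = 21% of Halcyon Mining NL.
Aggregating (R2): 23% + 35.28% + 21% = 79.28%.
79.28% does not exceed the 80% threshold, so Kiran is not a related party to Halcyon Mining NL.

No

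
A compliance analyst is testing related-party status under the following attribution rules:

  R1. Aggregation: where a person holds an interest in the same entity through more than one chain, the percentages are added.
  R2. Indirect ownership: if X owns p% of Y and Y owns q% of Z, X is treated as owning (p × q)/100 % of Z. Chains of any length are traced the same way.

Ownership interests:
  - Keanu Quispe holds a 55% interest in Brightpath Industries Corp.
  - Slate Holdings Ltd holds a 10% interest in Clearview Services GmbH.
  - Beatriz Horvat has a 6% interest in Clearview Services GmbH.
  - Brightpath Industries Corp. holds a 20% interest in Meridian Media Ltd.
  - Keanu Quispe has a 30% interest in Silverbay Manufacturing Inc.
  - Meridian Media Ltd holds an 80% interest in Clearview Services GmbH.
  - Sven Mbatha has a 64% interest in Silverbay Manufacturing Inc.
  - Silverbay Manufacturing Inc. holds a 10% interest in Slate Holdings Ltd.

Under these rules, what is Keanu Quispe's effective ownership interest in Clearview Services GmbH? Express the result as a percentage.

9.1%

Chain via Silverbay Manufacturing Inc. → Slate Holdings Ltd (R2): 30% × 10% × 10% = 0.3% of Clearview Services GmbH.
Chain via Brightpath Industries Corp. → Meridian Media Ltd (R2): 55% × 20% × 80% = 8.8% of Clearview Services GmbH.
Aggregating (R1): 0.3% + 8.8% = 9.1%.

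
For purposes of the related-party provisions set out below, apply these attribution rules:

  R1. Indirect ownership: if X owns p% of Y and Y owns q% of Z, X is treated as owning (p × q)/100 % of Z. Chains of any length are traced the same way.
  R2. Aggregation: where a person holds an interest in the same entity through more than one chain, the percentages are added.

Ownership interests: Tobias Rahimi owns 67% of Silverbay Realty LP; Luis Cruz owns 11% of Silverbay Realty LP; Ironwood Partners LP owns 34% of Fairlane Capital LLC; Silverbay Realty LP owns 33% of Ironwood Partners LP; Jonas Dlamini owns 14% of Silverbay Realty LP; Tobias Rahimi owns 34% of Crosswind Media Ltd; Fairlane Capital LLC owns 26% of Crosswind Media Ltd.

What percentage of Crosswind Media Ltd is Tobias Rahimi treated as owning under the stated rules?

Chain via Silverbay Realty LP → Ironwood Partners LP → Fairlane Capital LLC (R1): 67% × 33% × 34% × 26% = 1.954524% of Crosswind Media Ltd.
Direct interest in Crosswind Media Ltd: 34%.
Aggregating (R2): 1.954524% + 34% = 35.954524%.

35.954524%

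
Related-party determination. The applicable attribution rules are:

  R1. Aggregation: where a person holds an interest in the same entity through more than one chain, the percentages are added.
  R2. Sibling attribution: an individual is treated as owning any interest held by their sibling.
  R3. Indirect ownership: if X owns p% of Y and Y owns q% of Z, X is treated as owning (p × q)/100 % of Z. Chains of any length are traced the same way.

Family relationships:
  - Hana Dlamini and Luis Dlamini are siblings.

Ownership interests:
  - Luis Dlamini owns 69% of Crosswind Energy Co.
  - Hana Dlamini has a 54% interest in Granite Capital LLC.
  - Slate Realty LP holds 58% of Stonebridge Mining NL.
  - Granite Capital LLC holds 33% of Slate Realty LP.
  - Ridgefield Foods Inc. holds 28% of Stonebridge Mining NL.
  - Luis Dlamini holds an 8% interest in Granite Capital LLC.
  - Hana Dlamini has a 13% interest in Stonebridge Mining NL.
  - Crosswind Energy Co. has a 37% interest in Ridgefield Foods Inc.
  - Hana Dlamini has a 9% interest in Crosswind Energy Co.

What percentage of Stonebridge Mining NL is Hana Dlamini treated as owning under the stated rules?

32.9476%

By sibling attribution (R2), Hana Dlamini is treated as also owning Luis Dlamini's interest in Granite Capital LLC, giving 54% + 8% = 62%.
By sibling attribution (R2), Hana Dlamini is treated as also owning Luis Dlamini's interest in Crosswind Energy Co, giving 9% + 69% = 78%.
Chain via Granite Capital LLC → Slate Realty LP (R3): 62% × 33% × 58% = 11.8668% of Stonebridge Mining NL.
Chain via Crosswind Energy Co. → Ridgefield Foods Inc. (R3): 78% × 37% × 28% = 8.0808% of Stonebridge Mining NL.
Direct interest in Stonebridge Mining NL: 13%.
Aggregating (R1): 11.8668% + 8.0808% + 13% = 32.9476%.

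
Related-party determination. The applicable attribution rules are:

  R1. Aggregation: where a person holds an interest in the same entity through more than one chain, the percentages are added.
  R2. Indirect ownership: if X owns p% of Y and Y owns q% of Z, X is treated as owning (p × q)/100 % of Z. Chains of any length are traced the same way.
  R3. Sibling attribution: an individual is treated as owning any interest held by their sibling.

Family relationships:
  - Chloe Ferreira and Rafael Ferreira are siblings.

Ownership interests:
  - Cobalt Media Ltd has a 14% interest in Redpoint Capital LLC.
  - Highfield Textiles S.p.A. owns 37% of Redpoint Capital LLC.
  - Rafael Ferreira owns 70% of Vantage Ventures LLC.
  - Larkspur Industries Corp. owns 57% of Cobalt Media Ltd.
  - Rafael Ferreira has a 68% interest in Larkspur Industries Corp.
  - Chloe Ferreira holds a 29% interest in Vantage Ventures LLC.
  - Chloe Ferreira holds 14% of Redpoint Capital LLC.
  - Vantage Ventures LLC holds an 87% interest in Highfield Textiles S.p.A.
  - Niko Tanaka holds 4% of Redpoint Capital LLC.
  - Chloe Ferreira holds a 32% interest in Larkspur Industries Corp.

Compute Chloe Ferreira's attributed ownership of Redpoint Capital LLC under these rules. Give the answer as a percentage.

By sibling attribution (R3), Chloe Ferreira is treated as also owning Rafael Ferreira's interest in Vantage Ventures LLC, giving 29% + 70% = 99%.
By sibling attribution (R3), Chloe Ferreira is treated as also owning Rafael Ferreira's interest in Larkspur Industries Corp, giving 32% + 68% = 100%.
Chain via Vantage Ventures LLC → Highfield Textiles S.p.A. (R2): 99% × 87% × 37% = 31.8681% of Redpoint Capital LLC.
Chain via Larkspur Industries Corp. → Cobalt Media Ltd (R2): 100% × 57% × 14% = 7.98% of Redpoint Capital LLC.
Direct interest in Redpoint Capital LLC: 14%.
Aggregating (R1): 31.8681% + 7.98% + 14% = 53.8481%.

53.8481%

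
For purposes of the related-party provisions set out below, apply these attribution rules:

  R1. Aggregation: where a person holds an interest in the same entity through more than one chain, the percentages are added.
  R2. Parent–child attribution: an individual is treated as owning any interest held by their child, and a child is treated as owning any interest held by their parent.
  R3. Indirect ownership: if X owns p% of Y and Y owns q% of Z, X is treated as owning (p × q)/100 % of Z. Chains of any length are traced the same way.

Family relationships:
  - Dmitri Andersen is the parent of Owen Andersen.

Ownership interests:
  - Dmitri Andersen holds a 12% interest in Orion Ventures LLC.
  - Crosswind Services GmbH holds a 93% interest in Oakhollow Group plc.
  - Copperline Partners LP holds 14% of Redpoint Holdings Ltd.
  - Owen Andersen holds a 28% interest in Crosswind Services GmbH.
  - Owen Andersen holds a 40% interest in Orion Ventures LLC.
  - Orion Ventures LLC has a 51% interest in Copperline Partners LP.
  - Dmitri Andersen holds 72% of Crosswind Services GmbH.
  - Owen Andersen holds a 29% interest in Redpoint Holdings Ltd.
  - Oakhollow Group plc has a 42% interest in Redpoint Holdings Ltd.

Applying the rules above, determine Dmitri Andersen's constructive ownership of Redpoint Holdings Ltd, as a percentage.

71.7728%

By parent–child attribution (R2), Dmitri Andersen is treated as also owning Owen Andersen's interest in Orion Ventures LLC, giving 12% + 40% = 52%.
By parent–child attribution (R2), Dmitri Andersen is treated as also owning Owen Andersen's interest in Crosswind Services GmbH, giving 72% + 28% = 100%.
By parent–child attribution (R2), Dmitri Andersen is treated as owning Owen Andersen's 29% interest in Redpoint Holdings Ltd.
Chain via Orion Ventures LLC → Copperline Partners LP (R3): 52% × 51% × 14% = 3.7128% of Redpoint Holdings Ltd.
Chain via Crosswind Services GmbH → Oakhollow Group plc (R3): 100% × 93% × 42% = 39.06% of Redpoint Holdings Ltd.
Direct interest in Redpoint Holdings Ltd: 29%.
Aggregating (R1): 3.7128% + 39.06% + 29% = 71.7728%.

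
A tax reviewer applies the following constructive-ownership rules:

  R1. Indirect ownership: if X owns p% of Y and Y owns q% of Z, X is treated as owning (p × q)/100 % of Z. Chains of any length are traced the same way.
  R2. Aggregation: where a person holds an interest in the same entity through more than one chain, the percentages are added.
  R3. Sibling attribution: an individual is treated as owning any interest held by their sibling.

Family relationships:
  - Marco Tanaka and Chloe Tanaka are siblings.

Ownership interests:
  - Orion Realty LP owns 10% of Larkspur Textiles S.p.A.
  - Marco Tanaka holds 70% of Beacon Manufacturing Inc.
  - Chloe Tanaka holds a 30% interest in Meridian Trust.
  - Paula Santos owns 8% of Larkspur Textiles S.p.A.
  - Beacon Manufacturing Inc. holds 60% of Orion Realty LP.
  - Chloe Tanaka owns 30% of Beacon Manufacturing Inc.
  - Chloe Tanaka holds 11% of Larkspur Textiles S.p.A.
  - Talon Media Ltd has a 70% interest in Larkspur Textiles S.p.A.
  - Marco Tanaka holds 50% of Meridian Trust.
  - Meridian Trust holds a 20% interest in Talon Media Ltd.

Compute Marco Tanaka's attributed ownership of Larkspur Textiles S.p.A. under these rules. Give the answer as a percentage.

28.2%

By sibling attribution (R3), Marco Tanaka is treated as also owning Chloe Tanaka's interest in Beacon Manufacturing Inc, giving 70% + 30% = 100%.
By sibling attribution (R3), Marco Tanaka is treated as also owning Chloe Tanaka's interest in Meridian Trust, giving 50% + 30% = 80%.
By sibling attribution (R3), Marco Tanaka is treated as owning Chloe Tanaka's 11% interest in Larkspur Textiles S.p.A.
Chain via Beacon Manufacturing Inc. → Orion Realty LP (R1): 100% × 60% × 10% = 6% of Larkspur Textiles S.p.A.
Chain via Meridian Trust → Talon Media Ltd (R1): 80% × 20% × 70% = 11.2% of Larkspur Textiles S.p.A.
Direct interest in Larkspur Textiles S.p.A: 11%.
Aggregating (R2): 6% + 11.2% + 11% = 28.2%.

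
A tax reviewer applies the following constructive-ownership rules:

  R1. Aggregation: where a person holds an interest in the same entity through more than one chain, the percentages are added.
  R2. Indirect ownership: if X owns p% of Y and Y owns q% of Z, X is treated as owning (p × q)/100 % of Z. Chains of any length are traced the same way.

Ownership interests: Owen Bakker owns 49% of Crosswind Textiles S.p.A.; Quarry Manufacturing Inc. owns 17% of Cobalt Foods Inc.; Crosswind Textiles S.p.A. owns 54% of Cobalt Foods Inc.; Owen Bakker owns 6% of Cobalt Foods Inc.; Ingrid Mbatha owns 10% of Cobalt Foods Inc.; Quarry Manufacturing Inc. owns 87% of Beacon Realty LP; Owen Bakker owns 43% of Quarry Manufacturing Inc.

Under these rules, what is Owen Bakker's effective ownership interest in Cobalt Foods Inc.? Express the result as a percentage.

Chain via Quarry Manufacturing Inc. (R2): 43% × 17% = 7.31% of Cobalt Foods Inc.
Chain via Crosswind Textiles S.p.A. (R2): 49% × 54% = 26.46% of Cobalt Foods Inc.
Direct interest in Cobalt Foods Inc: 6%.
Aggregating (R1): 7.31% + 26.46% + 6% = 39.77%.

39.77%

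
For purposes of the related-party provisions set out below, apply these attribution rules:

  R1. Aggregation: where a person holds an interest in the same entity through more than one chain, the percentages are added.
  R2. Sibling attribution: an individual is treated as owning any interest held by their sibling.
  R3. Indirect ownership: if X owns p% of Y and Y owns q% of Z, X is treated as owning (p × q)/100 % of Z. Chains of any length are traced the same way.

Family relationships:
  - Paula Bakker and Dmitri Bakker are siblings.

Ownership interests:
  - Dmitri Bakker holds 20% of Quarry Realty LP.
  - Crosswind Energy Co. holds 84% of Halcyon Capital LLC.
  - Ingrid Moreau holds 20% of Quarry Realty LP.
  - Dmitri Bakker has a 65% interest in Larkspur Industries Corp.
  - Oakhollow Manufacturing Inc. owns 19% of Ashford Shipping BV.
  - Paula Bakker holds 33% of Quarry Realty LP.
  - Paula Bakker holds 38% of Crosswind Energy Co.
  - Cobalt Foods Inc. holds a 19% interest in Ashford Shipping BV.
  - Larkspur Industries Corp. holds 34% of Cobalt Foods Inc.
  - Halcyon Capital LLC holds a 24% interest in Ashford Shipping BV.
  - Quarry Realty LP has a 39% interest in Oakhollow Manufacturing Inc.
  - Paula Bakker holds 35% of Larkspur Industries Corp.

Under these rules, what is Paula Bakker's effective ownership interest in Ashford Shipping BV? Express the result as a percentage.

By sibling attribution (R2), Paula Bakker is treated as also owning Dmitri Bakker's interest in Larkspur Industries Corp, giving 35% + 65% = 100%.
By sibling attribution (R2), Paula Bakker is treated as also owning Dmitri Bakker's interest in Quarry Realty LP, giving 33% + 20% = 53%.
Chain via Crosswind Energy Co. → Halcyon Capital LLC (R3): 38% × 84% × 24% = 7.6608% of Ashford Shipping BV.
Chain via Larkspur Industries Corp. → Cobalt Foods Inc. (R3): 100% × 34% × 19% = 6.46% of Ashford Shipping BV.
Chain via Quarry Realty LP → Oakhollow Manufacturing Inc. (R3): 53% × 39% × 19% = 3.9273% of Ashford Shipping BV.
Aggregating (R1): 7.6608% + 6.46% + 3.9273% = 18.0481%.

18.0481%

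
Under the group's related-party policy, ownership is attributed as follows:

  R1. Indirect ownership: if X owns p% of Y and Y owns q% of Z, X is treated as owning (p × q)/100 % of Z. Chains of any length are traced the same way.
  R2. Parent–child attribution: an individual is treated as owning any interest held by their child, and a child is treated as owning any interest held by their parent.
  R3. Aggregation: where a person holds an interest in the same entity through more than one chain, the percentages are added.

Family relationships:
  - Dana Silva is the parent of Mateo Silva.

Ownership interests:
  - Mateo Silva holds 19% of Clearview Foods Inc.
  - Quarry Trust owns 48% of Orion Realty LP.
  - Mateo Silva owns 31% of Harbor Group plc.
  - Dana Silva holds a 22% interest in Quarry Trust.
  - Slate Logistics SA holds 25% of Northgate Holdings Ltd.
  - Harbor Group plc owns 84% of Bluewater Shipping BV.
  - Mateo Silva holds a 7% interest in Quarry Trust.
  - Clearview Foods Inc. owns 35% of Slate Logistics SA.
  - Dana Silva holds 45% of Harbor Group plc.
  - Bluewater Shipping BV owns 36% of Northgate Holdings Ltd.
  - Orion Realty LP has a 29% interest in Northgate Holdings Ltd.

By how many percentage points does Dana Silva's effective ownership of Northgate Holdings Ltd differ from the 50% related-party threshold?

21.3183

By parent–child attribution (R2), Dana Silva is treated as also owning Mateo Silva's interest in Quarry Trust, giving 22% + 7% = 29%.
By parent–child attribution (R2), Dana Silva is treated as also owning Mateo Silva's interest in Harbor Group plc, giving 45% + 31% = 76%.
By parent–child attribution (R2), Dana Silva is treated as owning Mateo Silva's 19% interest in Clearview Foods Inc.
Chain via Quarry Trust → Orion Realty LP (R1): 29% × 48% × 29% = 4.0368% of Northgate Holdings Ltd.
Chain via Harbor Group plc → Bluewater Shipping BV (R1): 76% × 84% × 36% = 22.9824% of Northgate Holdings Ltd.
Chain via Clearview Foods Inc. → Slate Logistics SA (R1): 19% × 35% × 25% = 1.6625% of Northgate Holdings Ltd.
Aggregating (R3): 4.0368% + 22.9824% + 1.6625% = 28.6817%.
28.6817% falls short of the 50% threshold by 21.3183 percentage points.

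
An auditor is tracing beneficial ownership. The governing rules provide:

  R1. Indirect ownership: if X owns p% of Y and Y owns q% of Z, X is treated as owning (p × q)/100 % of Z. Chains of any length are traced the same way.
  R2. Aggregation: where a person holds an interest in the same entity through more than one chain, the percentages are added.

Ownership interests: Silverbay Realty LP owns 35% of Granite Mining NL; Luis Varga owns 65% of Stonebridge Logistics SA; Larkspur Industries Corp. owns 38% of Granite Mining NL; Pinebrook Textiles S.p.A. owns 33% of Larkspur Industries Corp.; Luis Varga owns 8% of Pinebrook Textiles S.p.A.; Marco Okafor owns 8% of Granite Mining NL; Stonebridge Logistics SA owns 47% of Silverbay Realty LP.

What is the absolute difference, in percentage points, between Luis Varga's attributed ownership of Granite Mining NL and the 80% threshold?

68.3043

Chain via Pinebrook Textiles S.p.A. → Larkspur Industries Corp. (R1): 8% × 33% × 38% = 1.0032% of Granite Mining NL.
Chain via Stonebridge Logistics SA → Silverbay Realty LP (R1): 65% × 47% × 35% = 10.6925% of Granite Mining NL.
Aggregating (R2): 1.0032% + 10.6925% = 11.6957%.
11.6957% falls short of the 80% threshold by 68.3043 percentage points.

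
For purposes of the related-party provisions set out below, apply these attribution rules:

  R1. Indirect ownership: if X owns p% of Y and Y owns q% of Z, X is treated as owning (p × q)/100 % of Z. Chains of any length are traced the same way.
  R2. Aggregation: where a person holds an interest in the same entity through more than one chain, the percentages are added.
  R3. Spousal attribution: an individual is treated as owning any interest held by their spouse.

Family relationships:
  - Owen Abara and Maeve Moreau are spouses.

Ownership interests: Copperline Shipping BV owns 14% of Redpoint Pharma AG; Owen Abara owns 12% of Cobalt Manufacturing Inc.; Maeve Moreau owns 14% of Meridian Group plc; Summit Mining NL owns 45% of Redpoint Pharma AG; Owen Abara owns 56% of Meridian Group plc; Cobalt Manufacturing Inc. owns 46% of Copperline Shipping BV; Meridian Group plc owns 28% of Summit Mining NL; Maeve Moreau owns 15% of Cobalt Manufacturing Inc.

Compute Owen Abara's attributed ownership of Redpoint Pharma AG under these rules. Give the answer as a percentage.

10.5588%

By spousal attribution (R3), Owen Abara is treated as also owning Maeve Moreau's interest in Cobalt Manufacturing Inc, giving 12% + 15% = 27%.
By spousal attribution (R3), Owen Abara is treated as also owning Maeve Moreau's interest in Meridian Group plc, giving 56% + 14% = 70%.
Chain via Cobalt Manufacturing Inc. → Copperline Shipping BV (R1): 27% × 46% × 14% = 1.7388% of Redpoint Pharma AG.
Chain via Meridian Group plc → Summit Mining NL (R1): 70% × 28% × 45% = 8.82% of Redpoint Pharma AG.
Aggregating (R2): 1.7388% + 8.82% = 10.5588%.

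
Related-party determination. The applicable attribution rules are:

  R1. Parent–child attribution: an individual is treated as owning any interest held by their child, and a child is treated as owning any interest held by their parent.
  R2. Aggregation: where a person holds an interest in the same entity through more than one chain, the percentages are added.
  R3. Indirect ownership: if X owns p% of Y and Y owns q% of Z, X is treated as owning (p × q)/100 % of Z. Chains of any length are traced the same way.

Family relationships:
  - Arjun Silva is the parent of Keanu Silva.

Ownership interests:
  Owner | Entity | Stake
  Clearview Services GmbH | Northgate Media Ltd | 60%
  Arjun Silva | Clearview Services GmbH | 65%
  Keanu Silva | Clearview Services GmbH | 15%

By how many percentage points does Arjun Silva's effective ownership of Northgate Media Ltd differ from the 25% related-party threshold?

By parent–child attribution (R1), Arjun Silva is treated as also owning Keanu Silva's interest in Clearview Services GmbH, giving 65% + 15% = 80%.
Chain via Clearview Services GmbH (R3): 80% × 60% = 48% of Northgate Media Ltd.
48% exceeds the 25% threshold by 23 percentage points.

23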